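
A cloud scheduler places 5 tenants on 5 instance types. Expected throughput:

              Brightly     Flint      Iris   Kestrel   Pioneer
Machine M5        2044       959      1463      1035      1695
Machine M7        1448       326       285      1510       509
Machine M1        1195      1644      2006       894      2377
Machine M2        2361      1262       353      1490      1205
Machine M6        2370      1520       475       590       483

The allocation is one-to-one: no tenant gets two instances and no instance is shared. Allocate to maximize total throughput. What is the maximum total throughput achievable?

This is the linear assignment problem.
Optimal: Brightly→Machine M2 (2361 ops/s), Flint→Machine M6 (1520 ops/s), Iris→Machine M5 (1463 ops/s), Kestrel→Machine M7 (1510 ops/s), Pioneer→Machine M1 (2377 ops/s) — total 2361+1520+1463+1510+2377 = 9231 ops/s.
Column-greedy (each instance in turn goes to its best remaining tenant) gives 7668 ops/s, worse by 1563.
Next-best assignment: Brightly→Machine M2, Flint→Machine M6, Iris→Machine M1, Kestrel→Machine M7, Pioneer→Machine M5 = 9092 ops/s.
Checked against all permutations: 9231 ops/s is optimal.

Maximum total: 9231 ops/s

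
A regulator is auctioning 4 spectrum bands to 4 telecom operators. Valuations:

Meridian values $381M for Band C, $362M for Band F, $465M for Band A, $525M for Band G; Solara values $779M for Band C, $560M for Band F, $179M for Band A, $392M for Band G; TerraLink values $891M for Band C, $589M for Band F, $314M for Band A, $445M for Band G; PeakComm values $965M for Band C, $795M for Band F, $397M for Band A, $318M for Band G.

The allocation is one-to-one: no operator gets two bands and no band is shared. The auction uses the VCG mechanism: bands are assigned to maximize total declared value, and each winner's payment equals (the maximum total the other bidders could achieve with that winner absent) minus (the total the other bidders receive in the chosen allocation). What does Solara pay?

Solara pays $60M.

Efficient allocation: Meridian→Band A ($465M), Solara→Band G ($392M), TerraLink→Band C ($891M), PeakComm→Band F ($795M); total welfare W = $2543M.
Solara receives Band G at value $392M, so the others get W − 392 = $2151M.
Without Solara: best allocation of the remaining 3 bidders over all 4 bands is Meridian→Band G ($525M), TerraLink→Band C ($891M), PeakComm→Band F ($795M), total $2211M.
VCG payment = (others' best without Solara) − (others' welfare with Solara) = 2211 − 2151 = $60M.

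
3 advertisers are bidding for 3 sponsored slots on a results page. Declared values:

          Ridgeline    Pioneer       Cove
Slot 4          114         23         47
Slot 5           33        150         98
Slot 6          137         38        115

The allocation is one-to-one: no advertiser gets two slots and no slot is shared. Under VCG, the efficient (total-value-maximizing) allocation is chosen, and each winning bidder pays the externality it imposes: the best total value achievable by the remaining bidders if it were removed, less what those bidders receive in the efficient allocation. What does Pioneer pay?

Pioneer pays $6.

Efficient allocation: Ridgeline→Slot 4 ($114), Pioneer→Slot 5 ($150), Cove→Slot 6 ($115); total welfare W = $379.
Pioneer receives Slot 5 at value $150, so the others get W − 150 = $229.
Without Pioneer: best allocation of the remaining 2 bidders over all 3 slots is Ridgeline→Slot 6 ($137), Cove→Slot 5 ($98), total $235.
VCG payment = (others' best without Pioneer) − (others' welfare with Pioneer) = 235 − 229 = $6.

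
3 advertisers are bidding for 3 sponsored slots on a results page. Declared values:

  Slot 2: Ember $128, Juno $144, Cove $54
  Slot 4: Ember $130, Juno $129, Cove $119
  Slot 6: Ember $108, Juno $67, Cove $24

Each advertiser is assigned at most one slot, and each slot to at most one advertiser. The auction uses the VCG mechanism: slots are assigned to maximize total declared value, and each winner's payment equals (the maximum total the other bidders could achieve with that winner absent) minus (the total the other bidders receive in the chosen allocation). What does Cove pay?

Efficient allocation: Ember→Slot 6 ($108), Juno→Slot 2 ($144), Cove→Slot 4 ($119); total welfare W = $371.
Cove receives Slot 4 at value $119, so the others get W − 119 = $252.
Without Cove: best allocation of the remaining 2 bidders over all 3 slots is Ember→Slot 4 ($130), Juno→Slot 2 ($144), total $274.
VCG payment = (others' best without Cove) − (others' welfare with Cove) = 274 − 252 = $22.

Cove pays $22.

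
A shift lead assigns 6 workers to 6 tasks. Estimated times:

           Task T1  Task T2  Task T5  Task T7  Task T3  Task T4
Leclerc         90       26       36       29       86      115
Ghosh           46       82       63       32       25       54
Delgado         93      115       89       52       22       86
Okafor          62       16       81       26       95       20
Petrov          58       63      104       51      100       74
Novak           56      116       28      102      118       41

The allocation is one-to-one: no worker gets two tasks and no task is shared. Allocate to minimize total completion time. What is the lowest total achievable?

Min total: 186 min

This is a one-to-one assignment (minimum-cost bipartite matching).
Optimal: Leclerc→Task T2 (26 min), Ghosh→Task T7 (32 min), Delgado→Task T3 (22 min), Okafor→Task T4 (20 min), Petrov→Task T1 (58 min), Novak→Task T5 (28 min) — total 26+32+22+20+58+28 = 186 min.
Swapping Delgado↔Ghosh (Delgado→Task T7 52 min, Ghosh→Task T3 25 min) adds 23.
Every other assignment is strictly worse.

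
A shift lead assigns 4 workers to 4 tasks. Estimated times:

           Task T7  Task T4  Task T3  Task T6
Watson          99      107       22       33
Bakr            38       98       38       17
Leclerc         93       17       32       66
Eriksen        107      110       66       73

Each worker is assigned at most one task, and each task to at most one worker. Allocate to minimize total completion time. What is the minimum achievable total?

Min total: 150 min

Optimal: Watson→Task T3 (22 min), Bakr→Task T7 (38 min), Leclerc→Task T4 (17 min), Eriksen→Task T6 (73 min) — total 22+38+17+73 = 150 min.
No other one-to-one assignment undercuts 150 min.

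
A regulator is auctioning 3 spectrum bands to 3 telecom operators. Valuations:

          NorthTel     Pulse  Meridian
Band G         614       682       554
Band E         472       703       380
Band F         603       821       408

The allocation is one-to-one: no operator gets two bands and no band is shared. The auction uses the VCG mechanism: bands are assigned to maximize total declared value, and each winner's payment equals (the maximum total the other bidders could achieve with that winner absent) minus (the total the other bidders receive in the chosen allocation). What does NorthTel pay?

NorthTel pays $118M.

Efficient allocation: NorthTel→Band F ($603M), Pulse→Band E ($703M), Meridian→Band G ($554M); total welfare W = $1860M.
NorthTel receives Band F at value $603M, so the others get W − 603 = $1257M.
Without NorthTel: best allocation of the remaining 2 bidders over all 3 bands is Pulse→Band F ($821M), Meridian→Band G ($554M), total $1375M.
VCG payment = (others' best without NorthTel) − (others' welfare with NorthTel) = 1375 − 1257 = $118M.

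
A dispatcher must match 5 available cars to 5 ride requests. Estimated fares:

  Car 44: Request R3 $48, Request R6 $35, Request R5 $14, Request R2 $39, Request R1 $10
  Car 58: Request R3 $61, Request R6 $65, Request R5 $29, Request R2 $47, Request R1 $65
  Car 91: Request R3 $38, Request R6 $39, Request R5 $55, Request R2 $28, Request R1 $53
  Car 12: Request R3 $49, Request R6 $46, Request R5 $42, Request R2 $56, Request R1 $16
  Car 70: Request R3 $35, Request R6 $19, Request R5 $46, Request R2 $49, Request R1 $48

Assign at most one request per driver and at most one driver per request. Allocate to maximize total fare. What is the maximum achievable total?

Max total: $272

Optimal: Car 44→Request R3 ($48), Car 58→Request R6 ($65), Car 91→Request R5 ($55), Car 12→Request R2 ($56), Car 70→Request R1 ($48) — total 48+65+55+56+48 = $272.
Column-greedy (each request in turn goes to its best remaining driver) gives $221, worse by 51.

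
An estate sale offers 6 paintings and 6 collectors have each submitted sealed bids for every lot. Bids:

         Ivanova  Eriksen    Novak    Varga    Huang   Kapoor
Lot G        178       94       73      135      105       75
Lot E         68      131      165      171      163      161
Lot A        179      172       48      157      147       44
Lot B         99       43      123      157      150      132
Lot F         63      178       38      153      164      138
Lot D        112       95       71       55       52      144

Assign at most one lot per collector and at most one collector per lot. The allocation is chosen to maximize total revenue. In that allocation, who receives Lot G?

Optimal: Ivanova→Lot G ($178), Eriksen→Lot A ($172), Novak→Lot E ($165), Varga→Lot B ($157), Huang→Lot F ($164), Kapoor→Lot D ($144) — total 178+172+165+157+164+144 = $980.
Max-entry greedy (repeatedly take the single best remaining cell) gives $895, worse by 85.
Every other assignment is strictly worse.
Ivanova's own top lot is Lot A ($179), but forcing Ivanova→Lot A and reassigning the rest optimally gives only $951 — worse by 29.

Ivanova receives Lot G.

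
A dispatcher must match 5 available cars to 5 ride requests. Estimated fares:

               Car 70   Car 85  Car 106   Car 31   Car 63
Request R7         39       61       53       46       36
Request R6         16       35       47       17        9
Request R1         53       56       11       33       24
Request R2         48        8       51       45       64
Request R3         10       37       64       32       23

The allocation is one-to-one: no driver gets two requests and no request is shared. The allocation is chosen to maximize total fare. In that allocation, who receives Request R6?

Optimal: Car 70→Request R1 ($53), Car 85→Request R6 ($35), Car 106→Request R3 ($64), Car 31→Request R7 ($46), Car 63→Request R2 ($64) — total 53+35+64+46+64 = $262.
No other one-to-one assignment exceeds $262.
Car 85's own top request is Request R7 ($61), but forcing Car 85→Request R7 and reassigning the rest optimally gives only $259 — worse by 3.

Car 85 receives Request R6.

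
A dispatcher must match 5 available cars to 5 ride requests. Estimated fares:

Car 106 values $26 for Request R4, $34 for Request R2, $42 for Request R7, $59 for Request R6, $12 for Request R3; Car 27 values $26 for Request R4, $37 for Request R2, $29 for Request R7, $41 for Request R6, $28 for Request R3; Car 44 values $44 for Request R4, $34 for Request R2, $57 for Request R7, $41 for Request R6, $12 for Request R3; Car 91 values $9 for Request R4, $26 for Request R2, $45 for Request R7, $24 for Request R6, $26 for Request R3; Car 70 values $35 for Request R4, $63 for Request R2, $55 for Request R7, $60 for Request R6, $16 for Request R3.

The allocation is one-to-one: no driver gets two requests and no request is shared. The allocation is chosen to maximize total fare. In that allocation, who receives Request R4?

Car 44 receives Request R4.

This is the linear assignment problem.
Optimal: Car 106→Request R6 ($59), Car 27→Request R3 ($28), Car 44→Request R4 ($44), Car 91→Request R7 ($45), Car 70→Request R2 ($63) — total 59+28+44+45+63 = $239.
Row-greedy (each driver in turn takes its best remaining request) gives $214, worse by 25.
Car 44's own top request is Request R7 ($57), but forcing Car 44→Request R7 and reassigning the rest optimally gives only $231 — worse by 8.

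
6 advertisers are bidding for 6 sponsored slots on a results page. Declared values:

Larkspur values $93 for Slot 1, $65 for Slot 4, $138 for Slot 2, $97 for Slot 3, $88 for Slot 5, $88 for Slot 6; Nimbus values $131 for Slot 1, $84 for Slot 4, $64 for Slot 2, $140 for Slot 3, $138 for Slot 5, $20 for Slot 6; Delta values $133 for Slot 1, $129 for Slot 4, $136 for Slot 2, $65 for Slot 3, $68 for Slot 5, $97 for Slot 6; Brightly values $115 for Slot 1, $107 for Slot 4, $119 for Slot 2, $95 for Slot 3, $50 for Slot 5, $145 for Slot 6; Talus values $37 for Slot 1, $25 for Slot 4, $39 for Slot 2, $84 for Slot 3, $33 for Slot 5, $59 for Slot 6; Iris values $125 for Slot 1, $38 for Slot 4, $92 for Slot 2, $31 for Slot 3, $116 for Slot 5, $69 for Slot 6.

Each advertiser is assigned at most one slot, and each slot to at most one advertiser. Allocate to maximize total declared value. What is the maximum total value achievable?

Optimal: Larkspur→Slot 2 ($138), Nimbus→Slot 5 ($138), Delta→Slot 4 ($129), Brightly→Slot 6 ($145), Talus→Slot 3 ($84), Iris→Slot 1 ($125) — total 138+138+129+145+84+125 = $759.
Row-greedy (each advertiser in turn takes its best remaining slot) gives $627, worse by 132.
Swapping Iris↔Delta (Iris→Slot 4 $38, Delta→Slot 1 $133) loses 83.
No other one-to-one assignment exceeds $759.

Maximum total: $759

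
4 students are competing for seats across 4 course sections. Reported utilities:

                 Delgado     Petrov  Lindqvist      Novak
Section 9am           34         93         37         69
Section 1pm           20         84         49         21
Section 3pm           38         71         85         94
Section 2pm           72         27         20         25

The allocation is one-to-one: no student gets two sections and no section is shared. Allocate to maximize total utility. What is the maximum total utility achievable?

Maximum total: 310 points

Optimal: Delgado→Section 2pm (72 points), Petrov→Section 1pm (84 points), Lindqvist→Section 3pm (85 points), Novak→Section 9am (69 points) — total 72+84+85+69 = 310 points.
Row-greedy (each student in turn takes its best remaining section) gives 271 points, worse by 39.
Next-best assignment: Delgado→Section 2pm, Petrov→Section 9am, Lindqvist→Section 1pm, Novak→Section 3pm = 308 points.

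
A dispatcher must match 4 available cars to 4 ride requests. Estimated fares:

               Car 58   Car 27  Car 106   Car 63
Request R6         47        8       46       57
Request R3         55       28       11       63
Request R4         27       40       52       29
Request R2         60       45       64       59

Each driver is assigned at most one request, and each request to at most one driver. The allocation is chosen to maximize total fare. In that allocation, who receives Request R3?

Car 58 receives Request R3.

This is the linear assignment problem.
Optimal: Car 58→Request R3 ($55), Car 27→Request R4 ($40), Car 106→Request R2 ($64), Car 63→Request R6 ($57) — total 55+40+64+57 = $216.
Column-greedy (each request in turn goes to its best remaining driver) gives $209, worse by 7.
Next-best assignment: Car 58→Request R6, Car 27→Request R4, Car 106→Request R2, Car 63→Request R3 = $214.
Swapping Car 106↔Car 63 (Car 106→Request R6 $46, Car 63→Request R2 $59) loses 16.
Every other assignment is strictly worse.
Car 58's own top request is Request R2 ($60), but forcing Car 58→Request R2 and reassigning the rest optimally gives only $209 — worse by 7.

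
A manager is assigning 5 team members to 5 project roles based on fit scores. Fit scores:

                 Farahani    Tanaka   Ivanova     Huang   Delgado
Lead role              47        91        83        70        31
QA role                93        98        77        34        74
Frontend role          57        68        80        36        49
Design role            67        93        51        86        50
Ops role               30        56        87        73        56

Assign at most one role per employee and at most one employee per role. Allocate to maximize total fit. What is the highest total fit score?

This is the linear assignment problem.
Optimal: Farahani→QA role (93 pts), Tanaka→Lead role (91 pts), Ivanova→Frontend role (80 pts), Huang→Design role (86 pts), Delgado→Ops role (56 pts) — total 93+91+80+86+56 = 406 pts.
Max-entry greedy (repeatedly take the single best remaining cell) gives 359 pts, worse by 47.
Checked against all permutations: 406 pts is optimal.

Max total: 406 pts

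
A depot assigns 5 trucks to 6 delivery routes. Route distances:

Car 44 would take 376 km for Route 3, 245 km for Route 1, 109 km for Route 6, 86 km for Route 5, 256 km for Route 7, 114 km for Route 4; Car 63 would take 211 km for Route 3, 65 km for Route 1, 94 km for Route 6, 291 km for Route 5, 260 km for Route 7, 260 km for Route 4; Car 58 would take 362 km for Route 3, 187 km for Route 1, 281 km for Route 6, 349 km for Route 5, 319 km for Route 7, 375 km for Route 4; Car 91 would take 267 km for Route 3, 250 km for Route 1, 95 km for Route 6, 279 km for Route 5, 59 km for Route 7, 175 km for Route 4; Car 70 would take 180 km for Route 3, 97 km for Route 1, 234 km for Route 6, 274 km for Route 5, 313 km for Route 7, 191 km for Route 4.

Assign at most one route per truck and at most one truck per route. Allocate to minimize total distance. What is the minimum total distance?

Minimum total: 606 km

Optimal: Car 44→Route 5 (86 km), Car 63→Route 6 (94 km), Car 58→Route 1 (187 km), Car 91→Route 7 (59 km), Car 70→Route 3 (180 km) — total 86+94+187+59+180 = 606 km.
Min-entry greedy (repeatedly take the single cheapest remaining cell) gives 671 km, worse by 65.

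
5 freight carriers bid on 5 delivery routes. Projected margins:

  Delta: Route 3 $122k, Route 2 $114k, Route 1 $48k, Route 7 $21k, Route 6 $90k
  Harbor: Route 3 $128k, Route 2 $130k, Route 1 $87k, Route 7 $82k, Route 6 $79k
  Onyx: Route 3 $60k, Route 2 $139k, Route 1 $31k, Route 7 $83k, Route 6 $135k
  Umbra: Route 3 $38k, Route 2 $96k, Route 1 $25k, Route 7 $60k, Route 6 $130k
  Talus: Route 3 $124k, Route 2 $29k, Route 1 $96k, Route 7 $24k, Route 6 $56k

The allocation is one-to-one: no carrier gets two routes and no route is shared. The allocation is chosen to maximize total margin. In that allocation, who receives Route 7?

Optimal: Delta→Route 3 ($122k), Harbor→Route 7 ($82k), Onyx→Route 2 ($139k), Umbra→Route 6 ($130k), Talus→Route 1 ($96k) — total 122+82+139+130+96 = $569k.
Column-greedy (each route in turn goes to its best remaining carrier) gives $513k, worse by 56.
Next-best assignment: Delta→Route 3, Harbor→Route 2, Onyx→Route 7, Umbra→Route 6, Talus→Route 1 = $561k.
Swapping Onyx↔Talus (Onyx→Route 1 $31k, Talus→Route 2 $29k) loses 175.
Harbor's own top route is Route 2 ($130k), but forcing Harbor→Route 2 and reassigning the rest optimally gives only $561k — worse by 8.

Harbor receives Route 7.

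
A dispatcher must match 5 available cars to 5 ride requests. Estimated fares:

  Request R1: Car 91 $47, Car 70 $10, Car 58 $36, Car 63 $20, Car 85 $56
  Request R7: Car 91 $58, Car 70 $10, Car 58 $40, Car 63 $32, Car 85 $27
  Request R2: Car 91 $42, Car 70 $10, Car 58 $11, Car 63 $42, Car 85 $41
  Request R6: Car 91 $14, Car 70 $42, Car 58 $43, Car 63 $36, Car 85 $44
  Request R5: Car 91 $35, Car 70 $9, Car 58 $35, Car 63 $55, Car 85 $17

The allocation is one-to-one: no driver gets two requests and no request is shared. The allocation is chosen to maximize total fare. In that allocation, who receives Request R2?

This is a one-to-one assignment (maximum-weight bipartite matching).
Optimal: Car 91→Request R2 ($42), Car 70→Request R6 ($42), Car 58→Request R7 ($40), Car 63→Request R5 ($55), Car 85→Request R1 ($56) — total 42+42+40+55+56 = $235.
Row-greedy (each driver in turn takes its best remaining request) gives $232, worse by 3.
Car 91's own top request is Request R7 ($58), but forcing Car 91→Request R7 and reassigning the rest optimally gives only $233 — worse by 2.

Car 91 receives Request R2.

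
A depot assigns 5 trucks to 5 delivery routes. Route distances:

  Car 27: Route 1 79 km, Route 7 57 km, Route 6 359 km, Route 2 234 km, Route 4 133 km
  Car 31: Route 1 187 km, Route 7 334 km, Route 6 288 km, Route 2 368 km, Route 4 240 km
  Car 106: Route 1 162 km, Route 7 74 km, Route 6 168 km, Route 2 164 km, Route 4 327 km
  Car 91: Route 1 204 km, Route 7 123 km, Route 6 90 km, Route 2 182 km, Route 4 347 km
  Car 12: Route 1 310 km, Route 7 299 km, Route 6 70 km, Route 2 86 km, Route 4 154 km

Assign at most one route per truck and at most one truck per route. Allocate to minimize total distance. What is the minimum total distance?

Minimum total: 569 km

Treat this as an assignment problem: match each truck to one route.
Optimal: Car 27→Route 1 (79 km), Car 31→Route 4 (240 km), Car 106→Route 7 (74 km), Car 91→Route 6 (90 km), Car 12→Route 2 (86 km) — total 79+240+74+90+86 = 569 km.
Min-entry greedy (repeatedly take the single cheapest remaining cell) gives 711 km, worse by 142.
Checked against all permutations: 569 km is optimal.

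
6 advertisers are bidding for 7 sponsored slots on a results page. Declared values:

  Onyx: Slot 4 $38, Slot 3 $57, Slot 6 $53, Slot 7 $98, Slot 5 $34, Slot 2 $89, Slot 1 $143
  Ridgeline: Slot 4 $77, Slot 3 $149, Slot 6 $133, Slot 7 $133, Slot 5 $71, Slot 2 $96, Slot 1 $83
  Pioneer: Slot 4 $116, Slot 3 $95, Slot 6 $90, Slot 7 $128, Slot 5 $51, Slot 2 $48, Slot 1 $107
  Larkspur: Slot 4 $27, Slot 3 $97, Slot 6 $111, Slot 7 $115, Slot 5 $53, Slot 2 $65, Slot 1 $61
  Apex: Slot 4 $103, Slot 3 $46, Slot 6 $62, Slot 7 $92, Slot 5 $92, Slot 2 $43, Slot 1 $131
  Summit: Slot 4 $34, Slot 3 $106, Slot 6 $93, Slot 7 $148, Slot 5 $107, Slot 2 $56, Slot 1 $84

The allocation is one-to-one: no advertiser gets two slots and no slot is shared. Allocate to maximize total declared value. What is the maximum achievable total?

This is a one-to-one assignment (maximum-weight bipartite matching).
Optimal: Onyx→Slot 1 ($143), Ridgeline→Slot 3 ($149), Pioneer→Slot 4 ($116), Larkspur→Slot 6 ($111), Apex→Slot 5 ($92), Summit→Slot 7 ($148) — total 143+149+116+111+92+148 = $759.
Column-greedy (each slot in turn goes to its best remaining advertiser) gives $705, worse by 54.
Checked against all permutations: $759 is optimal.

Max total: $759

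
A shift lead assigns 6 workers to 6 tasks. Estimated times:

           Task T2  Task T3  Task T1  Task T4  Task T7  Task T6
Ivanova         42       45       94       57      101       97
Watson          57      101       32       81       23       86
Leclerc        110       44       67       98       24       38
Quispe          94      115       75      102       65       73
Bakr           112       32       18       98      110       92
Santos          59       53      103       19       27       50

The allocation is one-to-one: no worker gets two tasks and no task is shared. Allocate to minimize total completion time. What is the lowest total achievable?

Minimum total: 219 min

Optimal: Ivanova→Task T2 (42 min), Watson→Task T7 (23 min), Leclerc→Task T3 (44 min), Quispe→Task T6 (73 min), Bakr→Task T1 (18 min), Santos→Task T4 (19 min) — total 42+23+44+73+18+19 = 219 min.
Row-greedy (each worker in turn takes its cheapest remaining task) gives 229 min, worse by 10.
Next-best assignment: Ivanova→Task T2, Watson→Task T1, Leclerc→Task T7, Quispe→Task T6, Bakr→Task T3, Santos→Task T4 = 222 min.
Swapping Bakr↔Ivanova (Bakr→Task T2 112 min, Ivanova→Task T1 94 min) adds 146.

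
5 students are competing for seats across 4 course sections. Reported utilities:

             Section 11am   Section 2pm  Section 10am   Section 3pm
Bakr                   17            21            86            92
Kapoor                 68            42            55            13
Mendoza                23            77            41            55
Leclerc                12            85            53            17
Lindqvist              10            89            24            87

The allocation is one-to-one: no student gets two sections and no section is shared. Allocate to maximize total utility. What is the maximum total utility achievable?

Treat this as an assignment problem: match each student to one section.
Optimal: Kapoor→Section 11am (68 points), Leclerc→Section 2pm (85 points), Bakr→Section 10am (86 points), Lindqvist→Section 3pm (87 points) — total 68+85+86+87 = 326 points.
Max-entry greedy (repeatedly take the single best remaining cell) gives 302 points, worse by 24.
Every other assignment is strictly worse.

Maximum total: 326 points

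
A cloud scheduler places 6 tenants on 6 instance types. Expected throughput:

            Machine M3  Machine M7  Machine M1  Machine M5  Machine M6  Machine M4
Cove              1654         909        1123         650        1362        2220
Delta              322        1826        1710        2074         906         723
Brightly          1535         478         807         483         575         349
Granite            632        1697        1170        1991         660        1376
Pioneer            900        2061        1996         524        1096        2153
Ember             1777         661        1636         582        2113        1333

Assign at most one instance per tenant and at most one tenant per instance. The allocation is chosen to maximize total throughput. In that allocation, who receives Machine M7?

Delta receives Machine M7.

Optimal: Cove→Machine M4 (2220 ops/s), Delta→Machine M7 (1826 ops/s), Brightly→Machine M3 (1535 ops/s), Granite→Machine M5 (1991 ops/s), Pioneer→Machine M1 (1996 ops/s), Ember→Machine M6 (2113 ops/s) — total 2220+1826+1535+1991+1996+2113 = 11681 ops/s.
Row-greedy (each tenant in turn takes its best remaining instance) gives 11635 ops/s, worse by 46.
Swapping Brightly↔Ember (Brightly→Machine M6 575 ops/s, Ember→Machine M3 1777 ops/s) loses 1296.
Every other assignment is strictly worse.
Delta's own top instance is Machine M5 (2074 ops/s), but forcing Delta→Machine M5 and reassigning the rest optimally gives only 11635 ops/s — worse by 46.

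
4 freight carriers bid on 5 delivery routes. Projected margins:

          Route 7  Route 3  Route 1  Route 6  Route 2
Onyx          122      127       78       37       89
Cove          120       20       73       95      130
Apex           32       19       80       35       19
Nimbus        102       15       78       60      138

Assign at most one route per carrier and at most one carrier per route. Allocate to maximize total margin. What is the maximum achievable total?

Max total: $465k

Optimal: Onyx→Route 3 ($127k), Cove→Route 7 ($120k), Apex→Route 1 ($80k), Nimbus→Route 2 ($138k) — total 127+120+80+138 = $465k.
Row-greedy (each carrier in turn takes its best remaining route) gives $439k, worse by 26.
Next-best assignment: Onyx→Route 3, Cove→Route 6, Apex→Route 1, Nimbus→Route 2 = $440k.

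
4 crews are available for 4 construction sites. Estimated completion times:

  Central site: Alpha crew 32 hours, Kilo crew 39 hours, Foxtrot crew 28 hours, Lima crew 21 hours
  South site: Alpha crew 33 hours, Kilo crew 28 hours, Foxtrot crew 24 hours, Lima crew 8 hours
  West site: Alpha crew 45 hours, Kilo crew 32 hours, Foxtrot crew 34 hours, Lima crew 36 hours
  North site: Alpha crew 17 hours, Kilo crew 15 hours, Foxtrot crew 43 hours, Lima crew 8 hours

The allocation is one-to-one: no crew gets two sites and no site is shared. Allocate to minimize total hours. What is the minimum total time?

This is the linear assignment problem.
Optimal: Alpha crew→North site (17 hours), Kilo crew→West site (32 hours), Foxtrot crew→Central site (28 hours), Lima crew→South site (8 hours) — total 17+32+28+8 = 85 hours.
Min-entry greedy (repeatedly take the single cheapest remaining cell) gives 96 hours, worse by 11.
Next-best assignment: Alpha crew→Central site, Kilo crew→North site, Foxtrot crew→West site, Lima crew→South site = 89 hours.

Min total: 85 hours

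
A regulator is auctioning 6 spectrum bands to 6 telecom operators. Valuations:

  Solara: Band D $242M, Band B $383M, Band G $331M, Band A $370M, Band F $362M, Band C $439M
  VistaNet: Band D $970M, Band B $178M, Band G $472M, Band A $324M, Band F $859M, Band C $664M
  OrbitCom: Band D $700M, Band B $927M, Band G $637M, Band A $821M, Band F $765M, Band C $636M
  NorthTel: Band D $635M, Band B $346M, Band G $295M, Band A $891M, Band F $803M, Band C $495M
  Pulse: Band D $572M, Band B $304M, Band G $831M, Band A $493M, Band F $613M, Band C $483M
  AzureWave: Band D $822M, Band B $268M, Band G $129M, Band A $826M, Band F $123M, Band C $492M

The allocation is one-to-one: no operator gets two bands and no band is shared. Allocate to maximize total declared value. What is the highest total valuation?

Treat this as an assignment problem: match each operator to one band.
Optimal: Solara→Band C ($439M), VistaNet→Band D ($970M), OrbitCom→Band B ($927M), NorthTel→Band F ($803M), Pulse→Band G ($831M), AzureWave→Band A ($826M) — total 439+970+927+803+831+826 = $4796M.
Row-greedy (each operator in turn takes its best remaining band) gives $4181M, worse by 615.
Next-best assignment: Solara→Band C, VistaNet→Band F, OrbitCom→Band B, NorthTel→Band A, Pulse→Band G, AzureWave→Band D = $4769M.
Checked against all permutations: $4796M is optimal.

Max total: $4796M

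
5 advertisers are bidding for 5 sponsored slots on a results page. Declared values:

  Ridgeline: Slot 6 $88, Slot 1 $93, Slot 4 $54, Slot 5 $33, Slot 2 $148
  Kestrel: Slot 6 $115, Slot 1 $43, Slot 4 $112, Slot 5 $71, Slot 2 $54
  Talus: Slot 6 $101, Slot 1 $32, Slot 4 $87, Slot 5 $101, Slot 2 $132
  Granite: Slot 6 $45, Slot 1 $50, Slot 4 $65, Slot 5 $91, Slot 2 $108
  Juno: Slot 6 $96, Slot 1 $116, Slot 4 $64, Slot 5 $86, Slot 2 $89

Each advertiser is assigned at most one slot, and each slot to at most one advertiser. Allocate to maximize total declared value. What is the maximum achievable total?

Optimal: Ridgeline→Slot 2 ($148), Kestrel→Slot 4 ($112), Talus→Slot 6 ($101), Granite→Slot 5 ($91), Juno→Slot 1 ($116) — total 148+112+101+91+116 = $568.
Max-entry greedy (repeatedly take the single best remaining cell) gives $545, worse by 23.
Swapping Talus↔Ridgeline (Talus→Slot 2 $132, Ridgeline→Slot 6 $88) loses 29.
No other one-to-one assignment exceeds $568.

Maximum total: $568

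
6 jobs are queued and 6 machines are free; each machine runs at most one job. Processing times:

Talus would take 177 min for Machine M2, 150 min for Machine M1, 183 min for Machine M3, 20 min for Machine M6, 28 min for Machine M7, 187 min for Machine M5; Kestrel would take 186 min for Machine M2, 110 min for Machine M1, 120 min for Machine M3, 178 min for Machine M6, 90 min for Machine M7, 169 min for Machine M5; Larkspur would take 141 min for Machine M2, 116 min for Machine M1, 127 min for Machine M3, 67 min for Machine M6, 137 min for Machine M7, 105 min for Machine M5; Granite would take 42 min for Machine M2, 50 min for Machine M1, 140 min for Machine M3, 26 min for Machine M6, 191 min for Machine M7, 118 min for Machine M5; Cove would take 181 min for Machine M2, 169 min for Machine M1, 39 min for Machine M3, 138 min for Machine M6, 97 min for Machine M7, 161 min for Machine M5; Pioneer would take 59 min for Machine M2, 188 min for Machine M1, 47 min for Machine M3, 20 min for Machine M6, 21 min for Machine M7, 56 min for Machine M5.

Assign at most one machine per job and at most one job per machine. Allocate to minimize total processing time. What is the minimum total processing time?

Treat this as an assignment problem: match each job to one machine.
Optimal: Talus→Machine M6 (20 min), Kestrel→Machine M1 (110 min), Larkspur→Machine M5 (105 min), Granite→Machine M2 (42 min), Cove→Machine M3 (39 min), Pioneer→Machine M7 (21 min) — total 20+110+105+42+39+21 = 337 min.
Row-greedy (each job in turn takes its cheapest remaining machine) gives 484 min, worse by 147.
Next-best assignment: Talus→Machine M7, Kestrel→Machine M1, Larkspur→Machine M6, Granite→Machine M2, Cove→Machine M3, Pioneer→Machine M5 = 342 min.

Minimum total: 337 min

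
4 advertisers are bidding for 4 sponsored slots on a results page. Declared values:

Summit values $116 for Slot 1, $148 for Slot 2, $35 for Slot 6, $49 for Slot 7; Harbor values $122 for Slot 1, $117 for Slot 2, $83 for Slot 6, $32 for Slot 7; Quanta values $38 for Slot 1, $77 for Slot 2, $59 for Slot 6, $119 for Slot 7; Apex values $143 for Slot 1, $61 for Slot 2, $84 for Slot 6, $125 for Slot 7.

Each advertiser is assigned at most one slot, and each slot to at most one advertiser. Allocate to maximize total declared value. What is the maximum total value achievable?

Max total: $493

Optimal: Summit→Slot 2 ($148), Harbor→Slot 6 ($83), Quanta→Slot 7 ($119), Apex→Slot 1 ($143) — total 148+83+119+143 = $493.
Row-greedy (each advertiser in turn takes its best remaining slot) gives $473, worse by 20.
Next-best assignment: Summit→Slot 2, Harbor→Slot 1, Quanta→Slot 7, Apex→Slot 6 = $473.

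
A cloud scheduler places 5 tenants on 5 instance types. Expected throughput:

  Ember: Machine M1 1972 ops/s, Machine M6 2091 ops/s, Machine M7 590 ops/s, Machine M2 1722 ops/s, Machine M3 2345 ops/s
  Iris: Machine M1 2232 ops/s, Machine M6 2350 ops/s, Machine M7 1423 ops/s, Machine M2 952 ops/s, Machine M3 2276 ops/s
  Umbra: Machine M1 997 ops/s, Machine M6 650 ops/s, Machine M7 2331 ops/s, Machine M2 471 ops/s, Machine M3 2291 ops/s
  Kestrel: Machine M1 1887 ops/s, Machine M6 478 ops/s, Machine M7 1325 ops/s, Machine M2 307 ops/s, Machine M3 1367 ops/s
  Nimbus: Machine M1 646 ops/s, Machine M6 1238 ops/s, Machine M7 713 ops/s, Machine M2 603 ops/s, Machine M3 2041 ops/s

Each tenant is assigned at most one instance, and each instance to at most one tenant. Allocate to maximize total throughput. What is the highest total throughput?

Max total: 10331 ops/s

Optimal: Ember→Machine M2 (1722 ops/s), Iris→Machine M6 (2350 ops/s), Umbra→Machine M7 (2331 ops/s), Kestrel→Machine M1 (1887 ops/s), Nimbus→Machine M3 (2041 ops/s) — total 1722+2350+2331+1887+2041 = 10331 ops/s.
Row-greedy (each tenant in turn takes its best remaining instance) gives 9516 ops/s, worse by 815.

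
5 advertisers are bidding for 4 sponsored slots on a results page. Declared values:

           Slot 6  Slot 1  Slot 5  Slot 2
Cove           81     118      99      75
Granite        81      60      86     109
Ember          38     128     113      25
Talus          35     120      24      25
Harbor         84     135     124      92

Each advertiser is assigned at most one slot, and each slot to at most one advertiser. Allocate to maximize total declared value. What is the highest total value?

Max total: $442

This is a one-to-one assignment (maximum-weight bipartite matching).
Optimal: Cove→Slot 6 ($81), Ember→Slot 1 ($128), Harbor→Slot 5 ($124), Granite→Slot 2 ($109) — total 81+128+124+109 = $442.
Next-best assignment: Cove→Slot 6, Harbor→Slot 1, Ember→Slot 5, Granite→Slot 2 = $438.
Swapping Cove↔Ember (Cove→Slot 1 $118, Ember→Slot 6 $38) loses 53.
No other one-to-one assignment exceeds $442.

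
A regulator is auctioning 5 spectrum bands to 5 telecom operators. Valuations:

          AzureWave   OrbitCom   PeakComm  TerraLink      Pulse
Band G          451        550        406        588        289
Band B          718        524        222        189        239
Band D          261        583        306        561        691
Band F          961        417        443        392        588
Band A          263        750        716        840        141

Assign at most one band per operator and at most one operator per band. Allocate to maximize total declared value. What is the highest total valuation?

This is the linear assignment problem.
Optimal: AzureWave→Band F ($961M), OrbitCom→Band B ($524M), PeakComm→Band A ($716M), TerraLink→Band G ($588M), Pulse→Band D ($691M) — total 961+524+716+588+691 = $3480M.
Max-entry greedy (repeatedly take the single best remaining cell) gives $3264M, worse by 216.
Swapping PeakComm↔Pulse (PeakComm→Band D $306M, Pulse→Band A $141M) loses 960.

Max total: $3480M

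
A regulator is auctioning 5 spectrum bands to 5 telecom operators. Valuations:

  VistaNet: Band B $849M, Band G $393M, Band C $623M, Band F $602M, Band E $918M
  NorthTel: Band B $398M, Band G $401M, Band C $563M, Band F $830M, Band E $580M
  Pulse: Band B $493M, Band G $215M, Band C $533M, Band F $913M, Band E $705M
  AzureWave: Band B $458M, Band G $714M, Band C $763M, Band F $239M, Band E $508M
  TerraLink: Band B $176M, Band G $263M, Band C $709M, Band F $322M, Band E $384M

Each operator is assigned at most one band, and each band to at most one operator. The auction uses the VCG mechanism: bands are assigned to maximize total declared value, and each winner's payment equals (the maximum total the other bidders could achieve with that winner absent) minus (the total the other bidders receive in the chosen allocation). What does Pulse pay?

Efficient allocation: VistaNet→Band B ($849M), NorthTel→Band F ($830M), Pulse→Band E ($705M), AzureWave→Band G ($714M), TerraLink→Band C ($709M); total welfare W = $3807M.
Pulse receives Band E at value $705M, so the others get W − 705 = $3102M.
Without Pulse: best allocation of the remaining 4 bidders over all 5 bands is VistaNet→Band E ($918M), NorthTel→Band F ($830M), AzureWave→Band G ($714M), TerraLink→Band C ($709M), total $3171M.
VCG payment = (others' best without Pulse) − (others' welfare with Pulse) = 3171 − 3102 = $69M.

Pulse pays $69M.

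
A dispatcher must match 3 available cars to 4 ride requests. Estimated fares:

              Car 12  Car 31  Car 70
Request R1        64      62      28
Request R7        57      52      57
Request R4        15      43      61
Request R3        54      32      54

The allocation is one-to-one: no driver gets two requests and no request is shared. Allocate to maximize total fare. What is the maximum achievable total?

Optimal: Car 12→Request R7 ($57), Car 31→Request R1 ($62), Car 70→Request R4 ($61) — total 57+62+61 = $180.
Max-entry greedy (repeatedly take the single best remaining cell) gives $177, worse by 3.
Next-best assignment: Car 12→Request R1, Car 31→Request R7, Car 70→Request R4 = $177.
No other one-to-one assignment exceeds $180.

Max total: $180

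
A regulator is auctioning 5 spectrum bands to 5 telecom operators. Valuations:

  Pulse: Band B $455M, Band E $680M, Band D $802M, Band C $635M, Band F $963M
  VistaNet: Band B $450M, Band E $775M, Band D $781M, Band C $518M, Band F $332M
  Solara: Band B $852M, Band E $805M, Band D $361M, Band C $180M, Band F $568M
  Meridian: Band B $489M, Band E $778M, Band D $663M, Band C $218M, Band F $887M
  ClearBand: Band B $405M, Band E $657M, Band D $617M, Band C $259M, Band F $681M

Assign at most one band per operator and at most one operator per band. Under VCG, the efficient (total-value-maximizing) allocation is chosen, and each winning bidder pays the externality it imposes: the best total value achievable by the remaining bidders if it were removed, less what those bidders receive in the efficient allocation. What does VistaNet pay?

Efficient allocation: Pulse→Band C ($635M), VistaNet→Band D ($781M), Solara→Band B ($852M), Meridian→Band F ($887M), ClearBand→Band E ($657M); total welfare W = $3812M.
VistaNet receives Band D at value $781M, so the others get W − 781 = $3031M.
Without VistaNet: best allocation of the remaining 4 bidders over all 5 bands is Pulse→Band F ($963M), Solara→Band B ($852M), Meridian→Band E ($778M), ClearBand→Band D ($617M), total $3210M.
VCG payment = (others' best without VistaNet) − (others' welfare with VistaNet) = 3210 − 3031 = $179M.

VistaNet pays $179M.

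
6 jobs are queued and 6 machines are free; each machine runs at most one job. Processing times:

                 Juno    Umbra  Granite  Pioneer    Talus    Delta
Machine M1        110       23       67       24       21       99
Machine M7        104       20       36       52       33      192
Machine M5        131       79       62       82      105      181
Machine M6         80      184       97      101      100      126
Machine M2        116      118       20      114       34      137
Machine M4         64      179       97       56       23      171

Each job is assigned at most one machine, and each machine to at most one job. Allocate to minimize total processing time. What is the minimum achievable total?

Minimum total: 324 min

This is a one-to-one assignment (minimum-cost bipartite matching).
Optimal: Juno→Machine M6 (80 min), Umbra→Machine M7 (20 min), Granite→Machine M2 (20 min), Pioneer→Machine M5 (82 min), Talus→Machine M4 (23 min), Delta→Machine M1 (99 min) — total 80+20+20+82+23+99 = 324 min.
Column-greedy (each machine in turn goes to its cheapest remaining job) gives 468 min, worse by 144.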